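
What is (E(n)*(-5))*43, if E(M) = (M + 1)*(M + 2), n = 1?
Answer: -1290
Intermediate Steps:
E(M) = (1 + M)*(2 + M)
(E(n)*(-5))*43 = ((2 + 1**2 + 3*1)*(-5))*43 = ((2 + 1 + 3)*(-5))*43 = (6*(-5))*43 = -30*43 = -1290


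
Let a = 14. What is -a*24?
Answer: -336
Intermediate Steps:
-a*24 = -1*14*24 = -14*24 = -336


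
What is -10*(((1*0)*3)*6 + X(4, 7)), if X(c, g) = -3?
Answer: 30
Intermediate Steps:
-10*(((1*0)*3)*6 + X(4, 7)) = -10*(((1*0)*3)*6 - 3) = -10*((0*3)*6 - 3) = -10*(0*6 - 3) = -10*(0 - 3) = -10*(-3) = 30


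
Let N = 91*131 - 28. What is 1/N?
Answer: 1/11893 ≈ 8.4083e-5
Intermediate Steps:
N = 11893 (N = 11921 - 28 = 11893)
1/N = 1/11893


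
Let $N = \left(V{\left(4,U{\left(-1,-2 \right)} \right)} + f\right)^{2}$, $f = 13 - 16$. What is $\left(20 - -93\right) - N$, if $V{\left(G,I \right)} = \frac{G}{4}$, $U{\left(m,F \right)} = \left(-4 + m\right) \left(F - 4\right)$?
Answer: $109$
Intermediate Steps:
$U{\left(m,F \right)} = \left(-4 + F\right) \left(-4 + m\right)$ ($U{\left(m,F \right)} = \left(-4 + m\right) \left(-4 + F\right) = \left(-4 + F\right) \left(-4 + m\right)$)
$V{\left(G,I \right)} = \frac{G}{4}$ ($V{\left(G,I \right)} = G \frac{1}{4} = \frac{G}{4}$)
$f = -3$
$N = 4$ ($N = \left(\frac{1}{4} \cdot 4 - 3\right)^{2} = \left(1 - 3\right)^{2} = \left(-2\right)^{2} = 4$)
$\left(20 - -93\right) - N = \left(20 - -93\right) - 4 = \left(20 + 93\right) - 4 = 113 - 4 = 109$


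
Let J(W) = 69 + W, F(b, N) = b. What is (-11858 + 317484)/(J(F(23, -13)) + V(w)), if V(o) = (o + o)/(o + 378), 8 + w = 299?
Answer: 34077299/10355 ≈ 3290.9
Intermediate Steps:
w = 291 (w = -8 + 299 = 291)
V(o) = 2*o/(378 + o) (V(o) = (2*o)/(378 + o) = 2*o/(378 + o))
(-11858 + 317484)/(J(F(23, -13)) + V(w)) = (-11858 + 317484)/((69 + 23) + 2*291/(378 + 291)) = 305626/(92 + 2*291/669) = 305626/(92 + 2*291*(1/669)) = 305626/(92 + 194/223) = 305626/(20710/223) = 305626*(223/20710) = 34077299/10355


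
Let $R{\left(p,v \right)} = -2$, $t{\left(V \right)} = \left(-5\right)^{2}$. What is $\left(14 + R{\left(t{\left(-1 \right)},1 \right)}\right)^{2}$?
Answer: $144$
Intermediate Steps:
$t{\left(V \right)} = 25$
$\left(14 + R{\left(t{\left(-1 \right)},1 \right)}\right)^{2} = \left(14 - 2\right)^{2} = 12^{2} = 144$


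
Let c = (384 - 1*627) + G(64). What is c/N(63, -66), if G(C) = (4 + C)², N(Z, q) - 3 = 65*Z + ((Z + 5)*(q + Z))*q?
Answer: 4381/17562 ≈ 0.24946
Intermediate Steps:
N(Z, q) = 3 + 65*Z + q*(5 + Z)*(Z + q) (N(Z, q) = 3 + (65*Z + ((Z + 5)*(q + Z))*q) = 3 + (65*Z + ((5 + Z)*(Z + q))*q) = 3 + (65*Z + q*(5 + Z)*(Z + q)) = 3 + 65*Z + q*(5 + Z)*(Z + q))
c = 4381 (c = (384 - 1*627) + (4 + 64)² = (384 - 627) + 68² = -243 + 4624 = 4381)
c/N(63, -66) = 4381/(3 + 5*(-66)² + 65*63 + 63*(-66)² - 66*63² + 5*63*(-66)) = 4381/(3 + 5*4356 + 4095 + 63*4356 - 66*3969 - 20790) = 4381/(3 + 21780 + 4095 + 274428 - 261954 - 20790) = 4381/17562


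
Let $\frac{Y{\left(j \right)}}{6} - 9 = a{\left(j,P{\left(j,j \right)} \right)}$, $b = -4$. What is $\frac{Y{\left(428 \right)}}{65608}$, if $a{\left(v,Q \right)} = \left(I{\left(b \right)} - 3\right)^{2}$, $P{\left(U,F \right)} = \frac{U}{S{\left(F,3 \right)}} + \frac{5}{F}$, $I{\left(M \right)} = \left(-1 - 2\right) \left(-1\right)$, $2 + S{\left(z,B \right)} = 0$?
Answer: $\frac{27}{32804} \approx 0.00082307$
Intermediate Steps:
$S{\left(z,B \right)} = -2$ ($S{\left(z,B \right)} = -2 + 0 = -2$)
$I{\left(M \right)} = 3$ ($I{\left(M \right)} = \left(-3\right) \left(-1\right) = 3$)
$P{\left(U,F \right)} = \frac{5}{F} - \frac{U}{2}$ ($P{\left(U,F \right)} = \frac{U}{-2} + \frac{5}{F} = U \left(- \frac{1}{2}\right) + \frac{5}{F} = - \frac{U}{2} + \frac{5}{F} = \frac{5}{F} - \frac{U}{2}$)
$a{\left(v,Q \right)} = 0$ ($a{\left(v,Q \right)} = \left(3 - 3\right)^{2} = 0^{2} = 0$)
$Y{\left(j \right)} = 54$ ($Y{\left(j \right)} = 54 + 6 \cdot 0 = 54 + 0 = 54$)
$\frac{Y{\left(428 \right)}}{65608} = \frac{54}{65608} = 54 \cdot \frac{1}{65608} = \frac{27}{32804}$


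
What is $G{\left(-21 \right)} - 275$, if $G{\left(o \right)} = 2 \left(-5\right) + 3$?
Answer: $-282$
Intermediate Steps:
$G{\left(o \right)} = -7$ ($G{\left(o \right)} = -10 + 3 = -7$)
$G{\left(-21 \right)} - 275 = -7 - 275 = -282$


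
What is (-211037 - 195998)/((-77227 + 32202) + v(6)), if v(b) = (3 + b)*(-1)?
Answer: 407035/45034 ≈ 9.0384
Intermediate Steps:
v(b) = -3 - b
(-211037 - 195998)/((-77227 + 32202) + v(6)) = (-211037 - 195998)/((-77227 + 32202) + (-3 - 1*6)) = -407035/(-45025 + (-3 - 6)) = -407035/(-45025 - 9) = -407035/(-45034) = -407035*(-1/45034) = 407035/45034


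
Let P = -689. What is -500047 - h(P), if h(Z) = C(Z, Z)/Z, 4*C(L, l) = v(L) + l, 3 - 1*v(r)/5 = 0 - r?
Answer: -1378133651/2756 ≈ -5.0005e+5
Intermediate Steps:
v(r) = 15 + 5*r (v(r) = 15 - 5*(0 - r) = 15 - (-5)*r = 15 + 5*r)
C(L, l) = 15/4 + l/4 + 5*L/4 (C(L, l) = ((15 + 5*L) + l)/4 = (15 + l + 5*L)/4 = 15/4 + l/4 + 5*L/4)
h(Z) = (15/4 + 3*Z/2)/Z (h(Z) = (15/4 + Z/4 + 5*Z/4)/Z = (15/4 + 3*Z/2)/Z)
-500047 - h(P) = -500047 - 3*(5 + 2*(-689))/(4*(-689)) = -500047 - 3*(-1)*(5 - 1378)/(4*689) = -500047 - 3*(-1)*(-1373)/(4*689) = -500047 - 1*4119/2756 = -500047 - 4119/2756 = -1378133651/2756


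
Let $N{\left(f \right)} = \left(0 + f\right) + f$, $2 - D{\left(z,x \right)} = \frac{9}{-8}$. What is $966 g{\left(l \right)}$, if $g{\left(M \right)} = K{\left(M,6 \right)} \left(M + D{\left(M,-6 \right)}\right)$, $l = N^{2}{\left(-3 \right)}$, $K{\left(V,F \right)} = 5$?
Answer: $\frac{755895}{4} \approx 1.8897 \cdot 10^{5}$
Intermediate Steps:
$D{\left(z,x \right)} = \frac{25}{8}$ ($D{\left(z,x \right)} = 2 - \frac{9}{-8} = 2 - 9 \left(- \frac{1}{8}\right) = 2 - - \frac{9}{8} = 2 + \frac{9}{8} = \frac{25}{8}$)
$N{\left(f \right)} = 2 f$ ($N{\left(f \right)} = f + f = 2 f$)
$l = 36$ ($l = \left(2 \left(-3\right)\right)^{2} = \left(-6\right)^{2} = 36$)
$g{\left(M \right)} = \frac{125}{8} + 5 M$ ($g{\left(M \right)} = 5 \left(M + \frac{25}{8}\right) = 5 \left(\frac{25}{8} + M\right) = \frac{125}{8} + 5 M$)
$966 g{\left(l \right)} = 966 \left(\frac{125}{8} + 5 \cdot 36\right) = 966 \left(\frac{125}{8} + 180\right) = 966 \cdot \frac{1565}{8} = \frac{755895}{4}$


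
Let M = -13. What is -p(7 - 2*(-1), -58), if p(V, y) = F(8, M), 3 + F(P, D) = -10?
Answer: 13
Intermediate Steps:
F(P, D) = -13 (F(P, D) = -3 - 10 = -13)
p(V, y) = -13
-p(7 - 2*(-1), -58) = -1*(-13) = 13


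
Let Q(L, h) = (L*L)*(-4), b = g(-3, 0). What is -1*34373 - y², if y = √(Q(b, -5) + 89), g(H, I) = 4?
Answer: -34398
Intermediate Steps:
b = 4
Q(L, h) = -4*L² (Q(L, h) = L²*(-4) = -4*L²)
y = 5 (y = √(-4*4² + 89) = √(-4*16 + 89) = √(-64 + 89) = √25 = 5)
-1*34373 - y² = -1*34373 - 1*5² = -34373 - 1*25 = -34373 - 25 = -34398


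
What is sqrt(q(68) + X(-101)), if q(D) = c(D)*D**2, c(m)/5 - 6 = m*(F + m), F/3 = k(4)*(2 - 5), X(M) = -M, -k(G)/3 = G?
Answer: sqrt(276838981) ≈ 16638.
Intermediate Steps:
k(G) = -3*G
F = 108 (F = 3*((-3*4)*(2 - 5)) = 3*(-12*(-3)) = 3*36 = 108)
c(m) = 30 + 5*m*(108 + m) (c(m) = 30 + 5*(m*(108 + m)) = 30 + 5*m*(108 + m))
q(D) = D**2*(30 + 5*D**2 + 540*D) (q(D) = (30 + 5*D**2 + 540*D)*D**2 = D**2*(30 + 5*D**2 + 540*D))
sqrt(q(68) + X(-101)) = sqrt(5*68**2*(6 + 68**2 + 108*68) - 1*(-101)) = sqrt(5*4624*(6 + 4624 + 7344) + 101) = sqrt(5*4624*11974 + 101) = sqrt(276838880 + 101) = sqrt(276838981)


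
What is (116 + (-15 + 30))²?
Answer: 17161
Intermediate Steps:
(116 + (-15 + 30))² = (116 + 15)² = 131² = 17161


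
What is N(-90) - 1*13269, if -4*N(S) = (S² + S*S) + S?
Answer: -34593/2 ≈ -17297.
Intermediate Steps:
N(S) = -S²/2 - S/4 (N(S) = -((S² + S*S) + S)/4 = -((S² + S²) + S)/4 = -(2*S² + S)/4 = -(S + 2*S²)/4 = -S²/2 - S/4)
N(-90) - 1*13269 = -¼*(-90)*(1 + 2*(-90)) - 1*13269 = -¼*(-90)*(1 - 180) - 13269 = -¼*(-90)*(-179) - 13269 = -8055/2 - 13269 = -34593/2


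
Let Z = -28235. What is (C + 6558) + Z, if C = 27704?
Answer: 6027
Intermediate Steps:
(C + 6558) + Z = (27704 + 6558) - 28235 = 34262 - 28235 = 6027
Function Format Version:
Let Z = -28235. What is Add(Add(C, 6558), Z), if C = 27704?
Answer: 6027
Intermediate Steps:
Add(Add(C, 6558), Z) = Add(Add(27704, 6558), -28235) = Add(34262, -28235) = 6027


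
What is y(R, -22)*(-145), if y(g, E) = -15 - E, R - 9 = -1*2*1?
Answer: -1015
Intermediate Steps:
R = 7 (R = 9 - 1*2*1 = 9 - 2*1 = 9 - 2 = 7)
y(R, -22)*(-145) = (-15 - 1*(-22))*(-145) = (-15 + 22)*(-145) = 7*(-145) = -1015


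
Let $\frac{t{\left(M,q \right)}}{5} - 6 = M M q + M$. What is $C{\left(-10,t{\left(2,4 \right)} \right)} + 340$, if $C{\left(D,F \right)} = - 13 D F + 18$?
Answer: $15958$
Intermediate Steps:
$t{\left(M,q \right)} = 30 + 5 M + 5 q M^{2}$ ($t{\left(M,q \right)} = 30 + 5 \left(M M q + M\right) = 30 + 5 \left(M^{2} q + M\right) = 30 + 5 \left(q M^{2} + M\right) = 30 + 5 \left(M + q M^{2}\right) = 30 + \left(5 M + 5 q M^{2}\right) = 30 + 5 M + 5 q M^{2}$)
$C{\left(D,F \right)} = 18 - 13 D F$ ($C{\left(D,F \right)} = - 13 D F + 18 = 18 - 13 D F$)
$C{\left(-10,t{\left(2,4 \right)} \right)} + 340 = \left(18 - - 130 \left(30 + 5 \cdot 2 + 5 \cdot 4 \cdot 2^{2}\right)\right) + 340 = \left(18 - - 130 \left(30 + 10 + 5 \cdot 4 \cdot 4\right)\right) + 340 = \left(18 - - 130 \left(30 + 10 + 80\right)\right) + 340 = \left(18 - \left(-130\right) 120\right) + 340 = \left(18 + 15600\right) + 340 = 15618 + 340 = 15958$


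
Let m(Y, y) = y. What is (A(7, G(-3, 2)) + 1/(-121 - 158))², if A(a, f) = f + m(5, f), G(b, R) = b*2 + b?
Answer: 25230529/77841 ≈ 324.13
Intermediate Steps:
G(b, R) = 3*b (G(b, R) = 2*b + b = 3*b)
A(a, f) = 2*f (A(a, f) = f + f = 2*f)
(A(7, G(-3, 2)) + 1/(-121 - 158))² = (2*(3*(-3)) + 1/(-121 - 158))² = (2*(-9) + 1/(-279))² = (-18 - 1/279)² = (-5023/279)² = 25230529/77841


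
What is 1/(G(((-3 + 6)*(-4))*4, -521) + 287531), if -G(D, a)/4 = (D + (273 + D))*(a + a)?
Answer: 1/1025267 ≈ 9.7535e-7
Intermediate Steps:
G(D, a) = -8*a*(273 + 2*D) (G(D, a) = -4*(D + (273 + D))*(a + a) = -4*(273 + 2*D)*2*a = -8*a*(273 + 2*D))
1/(G(((-3 + 6)*(-4))*4, -521) + 287531) = 1/(-8*(-521)*(273 + 2*(((-3 + 6)*(-4))*4)) + 287531) = 1/(-8*(-521)*(273 + 2*((3*(-4))*4)) + 287531) = 1/(-8*(-521)*(273 + 2*(-12*4)) + 287531) = 1/(-8*(-521)*(273 + 2*(-48)) + 287531) = 1/(-8*(-521)*(273 - 96) + 287531) = 1/(-8*(-521)*177 + 287531) = 1/(737736 + 287531) = 1/1025267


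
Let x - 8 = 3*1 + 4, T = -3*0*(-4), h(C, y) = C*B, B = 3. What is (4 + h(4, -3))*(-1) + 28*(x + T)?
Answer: 404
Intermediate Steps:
h(C, y) = 3*C (h(C, y) = C*3 = 3*C)
T = 0 (T = 0*(-4) = 0)
x = 15 (x = 8 + (3*1 + 4) = 8 + (3 + 4) = 8 + 7 = 15)
(4 + h(4, -3))*(-1) + 28*(x + T) = (4 + 3*4)*(-1) + 28*(15 + 0) = (4 + 12)*(-1) + 28*15 = 16*(-1) + 420 = -16 + 420 = 404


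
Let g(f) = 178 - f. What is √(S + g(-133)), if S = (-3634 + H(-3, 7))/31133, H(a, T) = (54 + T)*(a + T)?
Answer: √301335466409/31133 ≈ 17.632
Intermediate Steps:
H(a, T) = (54 + T)*(T + a)
S = -3390/31133 (S = (-3634 + (7² + 54*7 + 54*(-3) + 7*(-3)))/31133 = (-3634 + (49 + 378 - 162 - 21))*(1/31133) = (-3634 + 244)*(1/31133) = -3390*1/31133 = -3390/31133 ≈ -0.10889)
√(S + g(-133)) = √(-3390/31133 + (178 - 1*(-133))) = √(-3390/31133 + (178 + 133)) = √(-3390/31133 + 311) = √(9678973/31133) = √301335466409/31133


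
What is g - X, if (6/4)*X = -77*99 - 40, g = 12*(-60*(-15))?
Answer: 47726/3 ≈ 15909.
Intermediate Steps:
g = 10800 (g = 12*900 = 10800)
X = -15326/3 (X = 2*(-77*99 - 40)/3 = 2*(-7623 - 40)/3 = (⅔)*(-7663) = -15326/3 ≈ -5108.7)
g - X = 10800 - 1*(-15326/3) = 10800 + 15326/3 = 47726/3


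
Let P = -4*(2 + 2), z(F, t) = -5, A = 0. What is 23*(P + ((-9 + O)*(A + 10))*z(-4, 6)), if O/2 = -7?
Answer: 26082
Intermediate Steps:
O = -14 (O = 2*(-7) = -14)
P = -16 (P = -4*4 = -16)
23*(P + ((-9 + O)*(A + 10))*z(-4, 6)) = 23*(-16 + ((-9 - 14)*(0 + 10))*(-5)) = 23*(-16 - 23*10*(-5)) = 23*(-16 - 230*(-5)) = 23*(-16 + 1150) = 23*1134 = 26082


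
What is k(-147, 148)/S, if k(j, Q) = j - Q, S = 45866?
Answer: -295/45866 ≈ -0.0064318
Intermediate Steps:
k(-147, 148)/S = (-147 - 1*148)/45866 = (-147 - 148)*(1/45866) = -295*1/45866 = -295/45866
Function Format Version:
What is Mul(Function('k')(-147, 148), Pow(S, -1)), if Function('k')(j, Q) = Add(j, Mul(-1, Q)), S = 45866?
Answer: Rational(-295, 45866) ≈ -0.0064318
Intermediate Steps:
Mul(Function('k')(-147, 148), Pow(S, -1)) = Mul(Add(-147, Mul(-1, 148)), Pow(45866, -1)) = Mul(Add(-147, -148), Rational(1, 45866)) = Mul(-295, Rational(1, 45866)) = Rational(-295, 45866)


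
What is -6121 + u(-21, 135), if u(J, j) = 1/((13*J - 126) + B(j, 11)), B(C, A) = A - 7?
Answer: -2417796/395 ≈ -6121.0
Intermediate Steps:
B(C, A) = -7 + A
u(J, j) = 1/(-122 + 13*J) (u(J, j) = 1/((13*J - 126) + (-7 + 11)) = 1/((-126 + 13*J) + 4) = 1/(-122 + 13*J))
-6121 + u(-21, 135) = -6121 + 1/(-122 + 13*(-21)) = -6121 + 1/(-122 - 273) = -6121 + 1/(-395) = -6121 - 1/395 = -2417796/395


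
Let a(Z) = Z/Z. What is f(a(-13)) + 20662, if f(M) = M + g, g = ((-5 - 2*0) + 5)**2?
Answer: 20663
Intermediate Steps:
a(Z) = 1
g = 0 (g = ((-5 + 0) + 5)**2 = (-5 + 5)**2 = 0**2 = 0)
f(M) = M (f(M) = M + 0 = M)
f(a(-13)) + 20662 = 1 + 20662 = 20663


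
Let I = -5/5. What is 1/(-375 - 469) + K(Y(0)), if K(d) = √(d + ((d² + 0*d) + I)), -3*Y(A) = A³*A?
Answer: -1/844 + I ≈ -0.0011848 + 1.0*I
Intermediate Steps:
Y(A) = -A⁴/3 (Y(A) = -A³*A/3 = -A⁴/3)
I = -1 (I = -5*⅕ = -1)
K(d) = √(-1 + d + d²) (K(d) = √(d + ((d² + 0*d) - 1)) = √(d + ((d² + 0) - 1)) = √(d + (d² - 1)) = √(d + (-1 + d²)) = √(-1 + d + d²))
1/(-375 - 469) + K(Y(0)) = 1/(-375 - 469) + √(-1 - ⅓*0⁴ + (-⅓*0⁴)²) = 1/(-844) + √(-1 - ⅓*0 + (-⅓*0)²) = -1/844 + √(-1 + 0 + 0²) = -1/844 + √(-1 + 0 + 0) = -1/844 + √(-1) = -1/844 + I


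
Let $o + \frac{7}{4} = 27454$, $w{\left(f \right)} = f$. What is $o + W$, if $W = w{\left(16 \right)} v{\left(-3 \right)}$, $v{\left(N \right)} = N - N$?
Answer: $\frac{109809}{4} \approx 27452.0$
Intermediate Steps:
$v{\left(N \right)} = 0$
$W = 0$ ($W = 16 \cdot 0 = 0$)
$o = \frac{109809}{4}$ ($o = - \frac{7}{4} + 27454 = \frac{109809}{4} \approx 27452.0$)
$o + W = \frac{109809}{4} + 0 = \frac{109809}{4}$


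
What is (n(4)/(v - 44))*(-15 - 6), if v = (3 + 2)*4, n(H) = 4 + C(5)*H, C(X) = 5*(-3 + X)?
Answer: 77/2 ≈ 38.500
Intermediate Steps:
C(X) = -15 + 5*X
n(H) = 4 + 10*H (n(H) = 4 + (-15 + 5*5)*H = 4 + (-15 + 25)*H = 4 + 10*H)
v = 20 (v = 5*4 = 20)
(n(4)/(v - 44))*(-15 - 6) = ((4 + 10*4)/(20 - 44))*(-15 - 6) = ((4 + 40)/(-24))*(-21) = (44*(-1/24))*(-21) = -11/6*(-21) = 77/2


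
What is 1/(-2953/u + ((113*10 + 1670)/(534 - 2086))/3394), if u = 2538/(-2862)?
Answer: 15473246/51525571737 ≈ 0.00030030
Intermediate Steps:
u = -47/53 (u = 2538*(-1/2862) = -47/53 ≈ -0.88679)
1/(-2953/u + ((113*10 + 1670)/(534 - 2086))/3394) = 1/(-2953/(-47/53) + ((113*10 + 1670)/(534 - 2086))/3394) = 1/(-2953*(-53/47) + ((1130 + 1670)/(-1552))*(1/3394)) = 1/(156509/47 + (2800*(-1/1552))*(1/3394)) = 1/(156509/47 - 175/97*1/3394) = 1/(156509/47 - 175/329218) = 1/(51525571737/15473246) = 15473246/51525571737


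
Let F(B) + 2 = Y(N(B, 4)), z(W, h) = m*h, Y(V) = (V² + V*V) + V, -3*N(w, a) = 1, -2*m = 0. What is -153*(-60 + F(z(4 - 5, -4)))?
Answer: 9503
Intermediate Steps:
m = 0 (m = -½*0 = 0)
N(w, a) = -⅓ (N(w, a) = -⅓*1 = -⅓)
Y(V) = V + 2*V² (Y(V) = (V² + V²) + V = 2*V² + V = V + 2*V²)
z(W, h) = 0 (z(W, h) = 0*h = 0)
F(B) = -19/9 (F(B) = -2 - (1 + 2*(-⅓))/3 = -2 - (1 - ⅔)/3 = -2 - ⅓*⅓ = -2 - ⅑ = -19/9)
-153*(-60 + F(z(4 - 5, -4))) = -153*(-60 - 19/9) = -153*(-559/9) = 9503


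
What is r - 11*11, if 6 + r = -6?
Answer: -133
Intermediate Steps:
r = -12 (r = -6 - 6 = -12)
r - 11*11 = -12 - 11*11 = -12 - 121 = -133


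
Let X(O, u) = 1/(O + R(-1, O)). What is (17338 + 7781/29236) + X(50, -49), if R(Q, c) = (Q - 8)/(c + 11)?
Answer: 1541489393905/88906676 ≈ 17338.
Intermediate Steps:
R(Q, c) = (-8 + Q)/(11 + c)
X(O, u) = 1/(O - 9/(11 + O)) (X(O, u) = 1/(O + (-8 - 1)/(11 + O)) = 1/(O - 9/(11 + O)))
(17338 + 7781/29236) + X(50, -49) = (17338 + 7781/29236) + (11 + 50)/(-9 + 50*(11 + 50)) = (17338 + 7781*(1/29236)) + 61/(-9 + 50*61) = (17338 + 7781/29236) + 61/(-9 + 3050) = 506901549/29236 + 61/3041 = 1541489393905/88906676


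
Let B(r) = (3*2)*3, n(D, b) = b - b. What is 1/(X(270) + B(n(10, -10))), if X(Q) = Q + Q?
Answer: 1/558 ≈ 0.0017921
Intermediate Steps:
n(D, b) = 0
B(r) = 18 (B(r) = 6*3 = 18)
X(Q) = 2*Q
1/(X(270) + B(n(10, -10))) = 1/(2*270 + 18) = 1/(540 + 18) = 1/558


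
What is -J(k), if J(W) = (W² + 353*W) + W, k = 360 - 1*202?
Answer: -80896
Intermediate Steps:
k = 158 (k = 360 - 202 = 158)
J(W) = W² + 354*W
-J(k) = -158*(354 + 158) = -158*512 = -1*80896 = -80896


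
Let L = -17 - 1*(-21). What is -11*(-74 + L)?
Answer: 770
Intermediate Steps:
L = 4 (L = -17 + 21 = 4)
-11*(-74 + L) = -11*(-74 + 4) = -11*(-70) = 770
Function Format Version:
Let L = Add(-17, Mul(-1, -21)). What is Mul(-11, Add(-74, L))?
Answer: 770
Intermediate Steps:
L = 4 (L = Add(-17, 21) = 4)
Mul(-11, Add(-74, L)) = Mul(-11, Add(-74, 4)) = Mul(-11, -70) = 770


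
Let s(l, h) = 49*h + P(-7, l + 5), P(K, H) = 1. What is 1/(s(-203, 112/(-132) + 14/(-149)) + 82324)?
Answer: 4917/404564959 ≈ 1.2154e-5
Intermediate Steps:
s(l, h) = 1 + 49*h (s(l, h) = 49*h + 1 = 1 + 49*h)
1/(s(-203, 112/(-132) + 14/(-149)) + 82324) = 1/((1 + 49*(112/(-132) + 14/(-149))) + 82324) = 1/((1 + 49*(112*(-1/132) + 14*(-1/149))) + 82324) = 1/((1 + 49*(-28/33 - 14/149)) + 82324) = 1/((1 + 49*(-4634/4917)) + 82324) = 1/((1 - 227066/4917) + 82324) = 1/(-222149/4917 + 82324) = 1/(404564959/4917) = 4917/404564959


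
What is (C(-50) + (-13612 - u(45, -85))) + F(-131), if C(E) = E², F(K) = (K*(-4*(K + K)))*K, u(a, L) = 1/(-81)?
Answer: 1455862897/81 ≈ 1.7974e+7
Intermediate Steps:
u(a, L) = -1/81
F(K) = -8*K³ (F(K) = (K*(-8*K))*K = (-8*K²)*K = -8*K³)
(C(-50) + (-13612 - u(45, -85))) + F(-131) = ((-50)² + (-13612 - 1*(-1/81))) - 8*(-131)³ = (2500 + (-13612 + 1/81)) - 8*(-2248091) = (2500 - 1102571/81) + 17984728 = -900071/81 + 17984728 = 1455862897/81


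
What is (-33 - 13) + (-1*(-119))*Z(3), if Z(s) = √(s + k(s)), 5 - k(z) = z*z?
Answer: -46 + 119*I ≈ -46.0 + 119.0*I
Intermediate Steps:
k(z) = 5 - z² (k(z) = 5 - z*z = 5 - z²)
Z(s) = √(5 + s - s²) (Z(s) = √(s + (5 - s²)) = √(5 + s - s²))
(-33 - 13) + (-1*(-119))*Z(3) = (-33 - 13) + (-1*(-119))*√(5 + 3 - 1*3²) = -46 + 119*√(5 + 3 - 1*9) = -46 + 119*√(5 + 3 - 9) = -46 + 119*√(-1) = -46 + 119*I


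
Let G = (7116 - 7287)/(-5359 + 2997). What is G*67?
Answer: 11457/2362 ≈ 4.8505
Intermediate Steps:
G = 171/2362 (G = -171/(-2362) = -171*(-1/2362) = 171/2362 ≈ 0.072396)
G*67 = (171/2362)*67 = 11457/2362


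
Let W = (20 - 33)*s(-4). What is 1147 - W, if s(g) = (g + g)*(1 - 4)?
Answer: 1459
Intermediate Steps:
s(g) = -6*g (s(g) = (2*g)*(-3) = -6*g)
W = -312 (W = (20 - 33)*(-6*(-4)) = -13*24 = -312)
1147 - W = 1147 - 1*(-312) = 1147 + 312 = 1459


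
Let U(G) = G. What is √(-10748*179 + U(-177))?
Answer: I*√1924069 ≈ 1387.1*I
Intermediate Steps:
√(-10748*179 + U(-177)) = √(-10748*179 - 177) = √(-1923892 - 177) = √(-1924069) = I*√1924069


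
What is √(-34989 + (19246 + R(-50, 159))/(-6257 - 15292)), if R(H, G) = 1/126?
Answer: I*√28661270575567938/905058 ≈ 187.06*I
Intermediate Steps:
R(H, G) = 1/126
√(-34989 + (19246 + R(-50, 159))/(-6257 - 15292)) = √(-34989 + (19246 + 1/126)/(-6257 - 15292)) = √(-34989 + (2424997/126)/(-21549)) = √(-34989 + (2424997/126)*(-1/21549)) = √(-34989 - 2424997/2715174) = √(-95003648083/2715174) = I*√28661270575567938/905058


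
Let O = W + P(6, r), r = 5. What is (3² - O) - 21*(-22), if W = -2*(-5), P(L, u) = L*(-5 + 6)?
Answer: 455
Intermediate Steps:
P(L, u) = L (P(L, u) = L*1 = L)
W = 10
O = 16 (O = 10 + 6 = 16)
(3² - O) - 21*(-22) = (3² - 1*16) - 21*(-22) = (9 - 16) + 462 = -7 + 462 = 455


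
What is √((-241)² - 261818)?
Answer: I*√203737 ≈ 451.37*I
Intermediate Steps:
√((-241)² - 261818) = √(58081 - 261818) = √(-203737) = I*√203737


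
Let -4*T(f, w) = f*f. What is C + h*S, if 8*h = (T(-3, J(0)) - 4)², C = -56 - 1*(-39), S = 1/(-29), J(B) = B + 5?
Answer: -63729/3712 ≈ -17.168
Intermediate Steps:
J(B) = 5 + B
T(f, w) = -f²/4 (T(f, w) = -f*f/4 = -f²/4)
S = -1/29 ≈ -0.034483
C = -17 (C = -56 + 39 = -17)
h = 625/128 (h = (-¼*(-3)² - 4)²/8 = (-¼*9 - 4)²/8 = (-9/4 - 4)²/8 = (-25/4)²/8 = (⅛)*(625/16) = 625/128 ≈ 4.8828)
C + h*S = -17 + (625/128)*(-1/29) = -17 - 625/3712 = -63729/3712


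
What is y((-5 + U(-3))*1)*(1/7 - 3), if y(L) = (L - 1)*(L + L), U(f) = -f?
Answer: -240/7 ≈ -34.286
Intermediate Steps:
y(L) = 2*L*(-1 + L) (y(L) = (-1 + L)*(2*L) = 2*L*(-1 + L))
y((-5 + U(-3))*1)*(1/7 - 3) = (2*((-5 - 1*(-3))*1)*(-1 + (-5 - 1*(-3))*1))*(1/7 - 3) = (2*((-5 + 3)*1)*(-1 + (-5 + 3)*1))*(⅐ - 3) = (2*(-2*1)*(-1 - 2*1))*(-20/7) = (2*(-2)*(-1 - 2))*(-20/7) = (2*(-2)*(-3))*(-20/7) = 12*(-20/7) = -240/7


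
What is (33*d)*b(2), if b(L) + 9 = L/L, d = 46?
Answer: -12144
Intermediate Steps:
b(L) = -8 (b(L) = -9 + L/L = -9 + 1 = -8)
(33*d)*b(2) = (33*46)*(-8) = 1518*(-8) = -12144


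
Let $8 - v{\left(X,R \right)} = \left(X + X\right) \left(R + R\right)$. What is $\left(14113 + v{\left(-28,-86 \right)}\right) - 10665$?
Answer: $-6176$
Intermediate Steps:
$v{\left(X,R \right)} = 8 - 4 R X$ ($v{\left(X,R \right)} = 8 - \left(X + X\right) \left(R + R\right) = 8 - 2 X 2 R = 8 - 4 R X$)
$\left(14113 + v{\left(-28,-86 \right)}\right) - 10665 = \left(14113 + \left(8 - \left(-344\right) \left(-28\right)\right)\right) - 10665 = \left(14113 + \left(8 - 9632\right)\right) - 10665 = \left(14113 - 9624\right) - 10665 = 4489 - 10665 = -6176$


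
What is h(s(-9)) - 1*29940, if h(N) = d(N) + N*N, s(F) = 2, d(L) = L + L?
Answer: -29932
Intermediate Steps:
d(L) = 2*L
h(N) = N² + 2*N (h(N) = 2*N + N*N = 2*N + N² = N² + 2*N)
h(s(-9)) - 1*29940 = 2*(2 + 2) - 1*29940 = 2*4 - 29940 = 8 - 29940 = -29932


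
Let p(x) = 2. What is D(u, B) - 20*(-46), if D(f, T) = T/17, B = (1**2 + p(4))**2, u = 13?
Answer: 15649/17 ≈ 920.53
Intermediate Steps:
B = 9 (B = (1**2 + 2)**2 = (1 + 2)**2 = 3**2 = 9)
D(f, T) = T/17 (D(f, T) = T*(1/17) = T/17)
D(u, B) - 20*(-46) = (1/17)*9 - 20*(-46) = 9/17 + 920 = 15649/17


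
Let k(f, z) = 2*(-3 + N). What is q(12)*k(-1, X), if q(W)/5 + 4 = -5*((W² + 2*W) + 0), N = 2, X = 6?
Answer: 8440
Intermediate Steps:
k(f, z) = -2 (k(f, z) = 2*(-3 + 2) = 2*(-1) = -2)
q(W) = -20 - 50*W - 25*W² (q(W) = -20 + 5*(-5*((W² + 2*W) + 0)) = -20 + 5*(-5*(W² + 2*W)) = -20 + 5*(-10*W - 5*W²) = -20 + (-50*W - 25*W²) = -20 - 50*W - 25*W²)
q(12)*k(-1, X) = (-20 - 50*12 - 25*12²)*(-2) = (-20 - 600 - 25*144)*(-2) = (-20 - 600 - 3600)*(-2) = -4220*(-2) = 8440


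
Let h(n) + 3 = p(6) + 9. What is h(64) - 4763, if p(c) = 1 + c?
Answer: -4750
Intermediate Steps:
h(n) = 13 (h(n) = -3 + ((1 + 6) + 9) = -3 + (7 + 9) = -3 + 16 = 13)
h(64) - 4763 = 13 - 4763 = -4750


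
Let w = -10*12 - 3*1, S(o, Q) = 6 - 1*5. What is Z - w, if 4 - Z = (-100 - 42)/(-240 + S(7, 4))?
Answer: 30211/239 ≈ 126.41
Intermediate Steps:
S(o, Q) = 1 (S(o, Q) = 6 - 5 = 1)
Z = 814/239 (Z = 4 - (-100 - 42)/(-240 + 1) = 4 - (-142)/(-239) = 4 - (-142)*(-1)/239 = 4 - 1*142/239 = 4 - 142/239 = 814/239 ≈ 3.4059)
w = -123 (w = -120 - 3 = -123)
Z - w = 814/239 - 1*(-123) = 814/239 + 123 = 30211/239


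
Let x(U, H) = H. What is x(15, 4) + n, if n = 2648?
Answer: 2652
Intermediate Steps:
x(15, 4) + n = 4 + 2648 = 2652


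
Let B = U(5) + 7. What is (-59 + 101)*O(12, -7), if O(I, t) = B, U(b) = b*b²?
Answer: 5544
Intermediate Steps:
U(b) = b³
B = 132 (B = 5³ + 7 = 125 + 7 = 132)
O(I, t) = 132
(-59 + 101)*O(12, -7) = (-59 + 101)*132 = 42*132 = 5544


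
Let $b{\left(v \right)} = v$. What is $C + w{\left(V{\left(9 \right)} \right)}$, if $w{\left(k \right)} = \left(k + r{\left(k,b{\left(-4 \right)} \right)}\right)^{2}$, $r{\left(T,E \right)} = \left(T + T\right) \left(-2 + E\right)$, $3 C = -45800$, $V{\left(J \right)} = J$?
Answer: $- \frac{16397}{3} \approx -5465.7$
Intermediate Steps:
$C = - \frac{45800}{3}$ ($C = \frac{1}{3} \left(-45800\right) = - \frac{45800}{3} \approx -15267.0$)
$r{\left(T,E \right)} = 2 T \left(-2 + E\right)$
$w{\left(k \right)} = 121 k^{2}$ ($w{\left(k \right)} = \left(k + 2 k \left(-2 - 4\right)\right)^{2} = \left(k + 2 k \left(-6\right)\right)^{2} = \left(k - 12 k\right)^{2} = \left(- 11 k\right)^{2} = 121 k^{2}$)
$C + w{\left(V{\left(9 \right)} \right)} = - \frac{45800}{3} + 121 \cdot 9^{2} = - \frac{45800}{3} + 121 \cdot 81 = - \frac{45800}{3} + 9801 = - \frac{16397}{3}$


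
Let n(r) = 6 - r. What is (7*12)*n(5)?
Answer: 84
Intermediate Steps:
(7*12)*n(5) = (7*12)*(6 - 1*5) = 84*(6 - 5) = 84*1 = 84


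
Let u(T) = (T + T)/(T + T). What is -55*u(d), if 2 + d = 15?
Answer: -55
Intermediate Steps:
d = 13 (d = -2 + 15 = 13)
u(T) = 1 (u(T) = (2*T)/((2*T)) = (2*T)*(1/(2*T)) = 1)
-55*u(d) = -55*1 = -55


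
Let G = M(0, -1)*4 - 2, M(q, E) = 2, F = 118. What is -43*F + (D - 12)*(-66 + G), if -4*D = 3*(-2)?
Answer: -4444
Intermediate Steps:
D = 3/2 (D = -3*(-2)/4 = -¼*(-6) = 3/2 ≈ 1.5000)
G = 6 (G = 2*4 - 2 = 8 - 2 = 6)
-43*F + (D - 12)*(-66 + G) = -43*118 + (3/2 - 12)*(-66 + 6) = -5074 - 21/2*(-60) = -5074 + 630 = -4444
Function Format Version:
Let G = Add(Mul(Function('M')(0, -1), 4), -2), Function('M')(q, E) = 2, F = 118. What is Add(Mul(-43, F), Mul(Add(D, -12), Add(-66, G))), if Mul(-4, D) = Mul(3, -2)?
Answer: -4444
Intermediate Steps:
D = Rational(3, 2) (D = Mul(Rational(-1, 4), Mul(3, -2)) = Mul(Rational(-1, 4), -6) = Rational(3, 2) ≈ 1.5000)
G = 6 (G = Add(Mul(2, 4), -2) = Add(8, -2) = 6)
Add(Mul(-43, F), Mul(Add(D, -12), Add(-66, G))) = Add(Mul(-43, 118), Mul(Add(Rational(3, 2), -12), Add(-66, 6))) = Add(-5074, Mul(Rational(-21, 2), -60)) = Add(-5074, 630) = -4444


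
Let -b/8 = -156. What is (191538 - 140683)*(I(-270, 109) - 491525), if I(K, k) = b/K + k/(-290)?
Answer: -13048307703445/522 ≈ -2.4997e+10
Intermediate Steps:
b = 1248 (b = -8*(-156) = 1248)
I(K, k) = 1248/K - k/290 (I(K, k) = 1248/K + k/(-290) = 1248/K + k*(-1/290) = 1248/K - k/290)
(191538 - 140683)*(I(-270, 109) - 491525) = (191538 - 140683)*((1248/(-270) - 1/290*109) - 491525) = 50855*((1248*(-1/270) - 109/290) - 491525) = 50855*((-208/45 - 109/290) - 491525) = 50855*(-2609/522 - 491525) = 50855*(-256578659/522) = -13048307703445/522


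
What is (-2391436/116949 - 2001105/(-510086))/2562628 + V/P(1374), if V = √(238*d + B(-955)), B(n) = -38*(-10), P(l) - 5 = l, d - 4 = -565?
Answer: -985810794851/152871132728969592 + I*√133138/1379 ≈ -6.4486e-6 + 0.2646*I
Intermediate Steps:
d = -561 (d = 4 - 565 = -561)
P(l) = 5 + l
B(n) = 380
V = I*√133138 (V = √(238*(-561) + 380) = √(-133518 + 380) = √(-133138) = I*√133138 ≈ 364.88*I)
(-2391436/116949 - 2001105/(-510086))/2562628 + V/P(1374) = (-2391436/116949 - 2001105/(-510086))/2562628 + (I*√133138)/(5 + 1374) = (-2391436*1/116949 - 2001105*(-1/510086))*(1/2562628) + (I*√133138)/1379 = (-2391436/116949 + 2001105/510086)*(1/2562628) + (I*√133138)*(1/1379) = -985810794851/59654047614*1/2562628 + I*√133138/1379 = -985810794851/152871132728969592 + I*√133138/1379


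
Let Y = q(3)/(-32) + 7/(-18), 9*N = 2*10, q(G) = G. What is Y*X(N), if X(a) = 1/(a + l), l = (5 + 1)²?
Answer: -139/11008 ≈ -0.012627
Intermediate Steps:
l = 36 (l = 6² = 36)
N = 20/9 (N = (2*10)/9 = (⅑)*20 = 20/9 ≈ 2.2222)
X(a) = 1/(36 + a) (X(a) = 1/(a + 36) = 1/(36 + a))
Y = -139/288 (Y = 3/(-32) + 7/(-18) = 3*(-1/32) + 7*(-1/18) = -3/32 - 7/18 = -139/288 ≈ -0.48264)
Y*X(N) = -139/(288*(36 + 20/9)) = -139/(288*344/9) = -139/288*9/344 = -139/11008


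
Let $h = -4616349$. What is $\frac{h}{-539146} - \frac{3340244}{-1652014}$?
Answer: $\frac{4713576184255}{445338370022} \approx 10.584$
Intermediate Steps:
$\frac{h}{-539146} - \frac{3340244}{-1652014} = - \frac{4616349}{-539146} - \frac{3340244}{-1652014} = \left(-4616349\right) \left(- \frac{1}{539146}\right) - - \frac{1670122}{826007} = \frac{4616349}{539146} + \frac{1670122}{826007} = \frac{4713576184255}{445338370022}$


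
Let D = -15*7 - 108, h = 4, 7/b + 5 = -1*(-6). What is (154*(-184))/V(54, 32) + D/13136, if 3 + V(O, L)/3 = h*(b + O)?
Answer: -372375695/9497328 ≈ -39.208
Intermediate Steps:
b = 7 (b = 7/(-5 - 1*(-6)) = 7/(-5 + 6) = 7/1 = 7*1 = 7)
V(O, L) = 75 + 12*O (V(O, L) = -9 + 3*(4*(7 + O)) = -9 + 3*(28 + 4*O) = -9 + (84 + 12*O) = 75 + 12*O)
D = -213 (D = -105 - 108 = -213)
(154*(-184))/V(54, 32) + D/13136 = (154*(-184))/(75 + 12*54) - 213/13136 = -28336/(75 + 648) - 213*1/13136 = -28336/723 - 213/13136 = -372375695/9497328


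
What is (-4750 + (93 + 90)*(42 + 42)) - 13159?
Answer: -2537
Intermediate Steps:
(-4750 + (93 + 90)*(42 + 42)) - 13159 = (-4750 + 183*84) - 13159 = (-4750 + 15372) - 13159 = 10622 - 13159 = -2537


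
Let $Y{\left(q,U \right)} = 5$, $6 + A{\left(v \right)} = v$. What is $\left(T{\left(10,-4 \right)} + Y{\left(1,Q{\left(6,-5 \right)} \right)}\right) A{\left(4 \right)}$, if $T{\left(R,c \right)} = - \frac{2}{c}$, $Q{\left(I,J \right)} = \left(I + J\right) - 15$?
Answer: $-11$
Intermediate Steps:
$A{\left(v \right)} = -6 + v$
$Q{\left(I,J \right)} = -15 + I + J$ ($Q{\left(I,J \right)} = \left(I + J\right) - 15 = -15 + I + J$)
$\left(T{\left(10,-4 \right)} + Y{\left(1,Q{\left(6,-5 \right)} \right)}\right) A{\left(4 \right)} = \left(- \frac{2}{-4} + 5\right) \left(-6 + 4\right) = \left(\left(-2\right) \left(- \frac{1}{4}\right) + 5\right) \left(-2\right) = \left(\frac{1}{2} + 5\right) \left(-2\right) = \frac{11}{2} \left(-2\right) = -11$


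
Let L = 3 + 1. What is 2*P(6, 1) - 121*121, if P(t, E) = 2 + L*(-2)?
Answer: -14653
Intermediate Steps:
L = 4
P(t, E) = -6 (P(t, E) = 2 + 4*(-2) = 2 - 8 = -6)
2*P(6, 1) - 121*121 = 2*(-6) - 121*121 = -12 - 14641 = -14653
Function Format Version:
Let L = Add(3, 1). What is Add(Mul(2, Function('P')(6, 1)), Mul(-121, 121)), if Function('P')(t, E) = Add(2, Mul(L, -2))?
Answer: -14653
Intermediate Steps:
L = 4
Function('P')(t, E) = -6 (Function('P')(t, E) = Add(2, Mul(4, -2)) = Add(2, -8) = -6)
Add(Mul(2, Function('P')(6, 1)), Mul(-121, 121)) = Add(Mul(2, -6), Mul(-121, 121)) = Add(-12, -14641) = -14653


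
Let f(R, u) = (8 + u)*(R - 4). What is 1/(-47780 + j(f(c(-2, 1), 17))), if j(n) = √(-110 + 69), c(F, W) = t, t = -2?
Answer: -47780/2282928441 - I*√41/2282928441 ≈ -2.0929e-5 - 2.8048e-9*I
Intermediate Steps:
c(F, W) = -2
f(R, u) = (-4 + R)*(8 + u) (f(R, u) = (8 + u)*(-4 + R) = (-4 + R)*(8 + u))
j(n) = I*√41 (j(n) = √(-41) = I*√41)
1/(-47780 + j(f(c(-2, 1), 17))) = 1/(-47780 + I*√41)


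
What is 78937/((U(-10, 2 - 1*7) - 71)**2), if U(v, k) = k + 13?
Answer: 78937/3969 ≈ 19.888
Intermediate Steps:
U(v, k) = 13 + k
78937/((U(-10, 2 - 1*7) - 71)**2) = 78937/(((13 + (2 - 1*7)) - 71)**2) = 78937/(((13 + (2 - 7)) - 71)**2) = 78937/(((13 - 5) - 71)**2) = 78937/((8 - 71)**2) = 78937/((-63)**2) = 78937/3969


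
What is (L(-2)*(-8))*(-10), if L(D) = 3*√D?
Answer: 240*I*√2 ≈ 339.41*I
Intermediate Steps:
(L(-2)*(-8))*(-10) = ((3*√(-2))*(-8))*(-10) = ((3*(I*√2))*(-8))*(-10) = ((3*I*√2)*(-8))*(-10) = -24*I*√2*(-10) = 240*I*√2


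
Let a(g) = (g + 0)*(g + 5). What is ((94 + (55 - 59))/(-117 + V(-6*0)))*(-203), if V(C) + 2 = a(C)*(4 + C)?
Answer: 2610/17 ≈ 153.53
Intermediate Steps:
a(g) = g*(5 + g)
V(C) = -2 + C*(4 + C)*(5 + C) (V(C) = -2 + (C*(5 + C))*(4 + C) = -2 + C*(4 + C)*(5 + C))
((94 + (55 - 59))/(-117 + V(-6*0)))*(-203) = ((94 + (55 - 59))/(-117 + (-2 + (-6*0)³ + 9*(-6*0)² + 20*(-6*0))))*(-203) = ((94 - 4)/(-117 + (-2 + 0³ + 9*0² + 20*0)))*(-203) = (90/(-117 + (-2 + 0 + 9*0 + 0)))*(-203) = (90/(-117 + (-2 + 0 + 0 + 0)))*(-203) = (90/(-117 - 2))*(-203) = (90/(-119))*(-203) = (90*(-1/119))*(-203) = -90/119*(-203) = 2610/17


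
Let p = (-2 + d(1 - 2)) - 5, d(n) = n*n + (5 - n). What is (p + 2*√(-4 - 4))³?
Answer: -128*I*√2 ≈ -181.02*I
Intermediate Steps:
d(n) = 5 + n² - n (d(n) = n² + (5 - n) = 5 + n² - n)
p = 0 (p = (-2 + (5 + (1 - 2)² - (1 - 2))) - 5 = (-2 + (5 + (-1)² - 1*(-1))) - 5 = (-2 + (5 + 1 + 1)) - 5 = (-2 + 7) - 5 = 5 - 5 = 0)
(p + 2*√(-4 - 4))³ = (0 + 2*√(-4 - 4))³ = (0 + 2*√(-8))³ = (0 + 2*(2*I*√2))³ = (0 + 4*I*√2)³ = (4*I*√2)³ = -128*I*√2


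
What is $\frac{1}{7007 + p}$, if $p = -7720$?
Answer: $- \frac{1}{713} \approx -0.0014025$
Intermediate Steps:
$\frac{1}{7007 + p} = \frac{1}{7007 - 7720} = \frac{1}{-713} = - \frac{1}{713}$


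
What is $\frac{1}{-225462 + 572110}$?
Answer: $\frac{1}{346648} \approx 2.8848 \cdot 10^{-6}$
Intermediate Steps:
$\frac{1}{-225462 + 572110} = \frac{1}{346648}$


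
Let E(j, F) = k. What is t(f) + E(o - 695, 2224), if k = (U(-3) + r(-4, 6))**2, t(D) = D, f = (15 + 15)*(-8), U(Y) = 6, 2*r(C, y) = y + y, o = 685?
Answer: -96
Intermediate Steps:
r(C, y) = y (r(C, y) = (y + y)/2 = (2*y)/2 = y)
f = -240 (f = 30*(-8) = -240)
k = 144 (k = (6 + 6)**2 = 12**2 = 144)
E(j, F) = 144
t(f) + E(o - 695, 2224) = -240 + 144 = -96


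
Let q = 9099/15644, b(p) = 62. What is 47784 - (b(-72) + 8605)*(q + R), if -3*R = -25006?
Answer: -1129490401233/15644 ≈ -7.2200e+7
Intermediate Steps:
R = 25006/3 (R = -⅓*(-25006) = 25006/3 ≈ 8335.3)
q = 9099/15644 (q = 9099*(1/15644) = 9099/15644 ≈ 0.58163)
47784 - (b(-72) + 8605)*(q + R) = 47784 - (62 + 8605)*(9099/15644 + 25006/3) = 47784 - 8667*391221161/46932 = 47784 - 1*1130237934129/15644 = 47784 - 1130237934129/15644 = -1129490401233/15644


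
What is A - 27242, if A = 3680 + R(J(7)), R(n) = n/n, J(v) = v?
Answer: -23561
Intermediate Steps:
R(n) = 1
A = 3681 (A = 3680 + 1 = 3681)
A - 27242 = 3681 - 27242 = -23561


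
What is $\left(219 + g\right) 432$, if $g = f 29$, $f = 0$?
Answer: $94608$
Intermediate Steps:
$g = 0$ ($g = 0 \cdot 29 = 0$)
$\left(219 + g\right) 432 = \left(219 + 0\right) 432 = 219 \cdot 432 = 94608$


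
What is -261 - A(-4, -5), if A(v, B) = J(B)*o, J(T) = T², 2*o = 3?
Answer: -597/2 ≈ -298.50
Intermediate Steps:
o = 3/2 (o = (½)*3 = 3/2 ≈ 1.5000)
A(v, B) = 3*B²/2 (A(v, B) = B²*(3/2) = 3*B²/2)
-261 - A(-4, -5) = -261 - 3*(-5)²/2 = -261 - 3*25/2 = -261 - 1*75/2 = -261 - 75/2 = -597/2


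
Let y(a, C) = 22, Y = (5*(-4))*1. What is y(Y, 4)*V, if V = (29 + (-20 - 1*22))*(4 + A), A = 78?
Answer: -23452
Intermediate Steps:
Y = -20 (Y = -20*1 = -20)
V = -1066 (V = (29 + (-20 - 1*22))*(4 + 78) = (29 + (-20 - 22))*82 = (29 - 42)*82 = -13*82 = -1066)
y(Y, 4)*V = 22*(-1066) = -23452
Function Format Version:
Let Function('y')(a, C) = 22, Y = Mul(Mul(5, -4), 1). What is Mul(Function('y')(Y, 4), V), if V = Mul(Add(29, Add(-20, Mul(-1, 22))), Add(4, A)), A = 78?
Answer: -23452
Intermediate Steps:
Y = -20 (Y = Mul(-20, 1) = -20)
V = -1066 (V = Mul(Add(29, Add(-20, Mul(-1, 22))), Add(4, 78)) = Mul(Add(29, Add(-20, -22)), 82) = Mul(Add(29, -42), 82) = Mul(-13, 82) = -1066)
Mul(Function('y')(Y, 4), V) = Mul(22, -1066) = -23452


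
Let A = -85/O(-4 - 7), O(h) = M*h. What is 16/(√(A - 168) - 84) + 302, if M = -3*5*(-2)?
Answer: 143894930/476767 - 16*I*√730686/476767 ≈ 301.81 - 0.028687*I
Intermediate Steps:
M = 30 (M = -15*(-2) = 30)
O(h) = 30*h
A = 17/66 (A = -85*1/(30*(-4 - 7)) = -85/(30*(-11)) = -85/(-330) = -85*(-1/330) = 17/66 ≈ 0.25758)
16/(√(A - 168) - 84) + 302 = 16/(√(17/66 - 168) - 84) + 302 = 16/(√(-11071/66) - 84) + 302 = 16/(I*√730686/66 - 84) + 302 = 16/(-84 + I*√730686/66) + 302 = 302 + 16/(-84 + I*√730686/66)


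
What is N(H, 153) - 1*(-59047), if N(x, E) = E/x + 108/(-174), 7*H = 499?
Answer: 854491214/14471 ≈ 59049.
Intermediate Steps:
H = 499/7 (H = (⅐)*499 = 499/7 ≈ 71.286)
N(x, E) = -18/29 + E/x (N(x, E) = E/x + 108*(-1/174) = E/x - 18/29 = -18/29 + E/x)
N(H, 153) - 1*(-59047) = (-18/29 + 153/(499/7)) - 1*(-59047) = (-18/29 + 153*(7/499)) + 59047 = (-18/29 + 1071/499) + 59047 = 22077/14471 + 59047 = 854491214/14471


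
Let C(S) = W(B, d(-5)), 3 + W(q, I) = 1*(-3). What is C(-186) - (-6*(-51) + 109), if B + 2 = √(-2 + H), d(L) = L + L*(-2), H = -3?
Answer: -421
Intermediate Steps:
d(L) = -L (d(L) = L - 2*L = -L)
B = -2 + I*√5 (B = -2 + √(-2 - 3) = -2 + √(-5) = -2 + I*√5 ≈ -2.0 + 2.2361*I)
W(q, I) = -6 (W(q, I) = -3 + 1*(-3) = -3 - 3 = -6)
C(S) = -6
C(-186) - (-6*(-51) + 109) = -6 - (-6*(-51) + 109) = -6 - (306 + 109) = -6 - 1*415 = -6 - 415 = -421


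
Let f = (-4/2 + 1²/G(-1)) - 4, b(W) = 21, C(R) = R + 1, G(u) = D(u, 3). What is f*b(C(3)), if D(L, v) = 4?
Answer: -483/4 ≈ -120.75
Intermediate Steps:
G(u) = 4
C(R) = 1 + R
f = -23/4 (f = (-4/2 + 1²/4) - 4 = (-4*½ + 1*(¼)) - 4 = (-2 + ¼) - 4 = -7/4 - 4 = -23/4 ≈ -5.7500)
f*b(C(3)) = -23/4*21 = -483/4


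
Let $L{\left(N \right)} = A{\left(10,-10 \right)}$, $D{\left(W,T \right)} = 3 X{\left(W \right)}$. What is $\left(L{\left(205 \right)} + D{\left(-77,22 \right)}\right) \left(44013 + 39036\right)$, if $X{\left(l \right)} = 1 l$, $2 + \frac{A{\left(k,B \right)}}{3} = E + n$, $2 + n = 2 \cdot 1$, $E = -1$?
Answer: $-19931760$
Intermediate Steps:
$n = 0$ ($n = -2 + 2 \cdot 1 = -2 + 2 = 0$)
$A{\left(k,B \right)} = -9$ ($A{\left(k,B \right)} = -6 + 3 \left(-1 + 0\right) = -6 + 3 \left(-1\right) = -6 - 3 = -9$)
$X{\left(l \right)} = l$
$D{\left(W,T \right)} = 3 W$
$L{\left(N \right)} = -9$
$\left(L{\left(205 \right)} + D{\left(-77,22 \right)}\right) \left(44013 + 39036\right) = \left(-9 + 3 \left(-77\right)\right) \left(44013 + 39036\right) = \left(-9 - 231\right) 83049 = \left(-240\right) 83049 = -19931760$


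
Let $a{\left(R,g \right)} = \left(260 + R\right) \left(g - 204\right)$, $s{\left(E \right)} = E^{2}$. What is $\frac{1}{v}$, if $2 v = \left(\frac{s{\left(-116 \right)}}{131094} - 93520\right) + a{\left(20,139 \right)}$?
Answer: $- \frac{65547}{3661452056} \approx -1.7902 \cdot 10^{-5}$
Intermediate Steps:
$a{\left(R,g \right)} = \left(-204 + g\right) \left(260 + R\right)$ ($a{\left(R,g \right)} = \left(260 + R\right) \left(-204 + g\right) = \left(-204 + g\right) \left(260 + R\right)$)
$v = - \frac{3661452056}{65547}$ ($v = \frac{\left(\frac{\left(-116\right)^{2}}{131094} - 93520\right) + \left(-53040 - 4080 + 260 \cdot 139 + 20 \cdot 139\right)}{2} = \frac{\left(13456 \cdot \frac{1}{131094} - 93520\right) + \left(-53040 - 4080 + 36140 + 2780\right)}{2} = \frac{\left(\frac{6728}{65547} - 93520\right) - 18200}{2} = \frac{- \frac{6129948712}{65547} - 18200}{2} = \frac{1}{2} \left(- \frac{7322904112}{65547}\right) = - \frac{3661452056}{65547} \approx -55860.0$)
$\frac{1}{v} = \frac{1}{- \frac{3661452056}{65547}} = - \frac{65547}{3661452056}$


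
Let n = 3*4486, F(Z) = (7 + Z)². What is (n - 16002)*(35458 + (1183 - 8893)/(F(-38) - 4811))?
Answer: -34730944944/385 ≈ -9.0210e+7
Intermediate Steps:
n = 13458
(n - 16002)*(35458 + (1183 - 8893)/(F(-38) - 4811)) = (13458 - 16002)*(35458 + (1183 - 8893)/((7 - 38)² - 4811)) = -2544*(35458 - 7710/((-31)² - 4811)) = -2544*(35458 - 7710/(961 - 4811)) = -2544*(35458 - 7710/(-3850)) = -2544*(35458 - 7710*(-1/3850)) = -2544*(35458 + 771/385) = -2544*13652101/385 = -34730944944/385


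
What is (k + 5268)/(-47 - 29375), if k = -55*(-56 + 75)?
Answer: -4223/29422 ≈ -0.14353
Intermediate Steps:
k = -1045 (k = -55*19 = -1045)
(k + 5268)/(-47 - 29375) = (-1045 + 5268)/(-47 - 29375) = 4223/(-29422) = 4223*(-1/29422) = -4223/29422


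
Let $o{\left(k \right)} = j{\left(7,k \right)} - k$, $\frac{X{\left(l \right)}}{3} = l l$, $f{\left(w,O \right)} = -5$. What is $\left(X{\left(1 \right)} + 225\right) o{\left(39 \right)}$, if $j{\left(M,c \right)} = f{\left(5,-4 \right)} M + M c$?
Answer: $45372$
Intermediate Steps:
$j{\left(M,c \right)} = - 5 M + M c$
$X{\left(l \right)} = 3 l^{2}$ ($X{\left(l \right)} = 3 l l = 3 l^{2}$)
$o{\left(k \right)} = -35 + 6 k$ ($o{\left(k \right)} = 7 \left(-5 + k\right) - k = \left(-35 + 7 k\right) - k = -35 + 6 k$)
$\left(X{\left(1 \right)} + 225\right) o{\left(39 \right)} = \left(3 \cdot 1^{2} + 225\right) \left(-35 + 6 \cdot 39\right) = \left(3 \cdot 1 + 225\right) \left(-35 + 234\right) = \left(3 + 225\right) 199 = 228 \cdot 199 = 45372$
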